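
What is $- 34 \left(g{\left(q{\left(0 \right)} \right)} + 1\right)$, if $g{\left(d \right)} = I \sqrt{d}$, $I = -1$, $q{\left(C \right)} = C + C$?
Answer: $-34$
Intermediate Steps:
$q{\left(C \right)} = 2 C$
$g{\left(d \right)} = - \sqrt{d}$
$- 34 \left(g{\left(q{\left(0 \right)} \right)} + 1\right) = - 34 \left(- \sqrt{2 \cdot 0} + 1\right) = - 34 \left(- \sqrt{0} + 1\right) = - 34 \left(\left(-1\right) 0 + 1\right) = - 34 \left(0 + 1\right) = \left(-34\right) 1 = -34$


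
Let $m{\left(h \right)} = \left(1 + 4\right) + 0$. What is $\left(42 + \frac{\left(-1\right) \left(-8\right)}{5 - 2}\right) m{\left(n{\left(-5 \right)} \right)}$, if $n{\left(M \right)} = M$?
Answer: $\frac{670}{3} \approx 223.33$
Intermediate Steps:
$m{\left(h \right)} = 5$ ($m{\left(h \right)} = 5 + 0 = 5$)
$\left(42 + \frac{\left(-1\right) \left(-8\right)}{5 - 2}\right) m{\left(n{\left(-5 \right)} \right)} = \left(42 + \frac{\left(-1\right) \left(-8\right)}{5 - 2}\right) 5 = \left(42 + \frac{1}{3} \cdot 8\right) 5 = \left(42 + \frac{8}{3}\right) 5 = \frac{134}{3} \cdot 5 = \frac{670}{3}$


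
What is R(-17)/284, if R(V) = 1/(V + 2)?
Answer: -1/4260 ≈ -0.00023474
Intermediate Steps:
R(V) = 1/(2 + V)
R(-17)/284 = 1/((2 - 17)*284) = (1/284)/(-15) = -1/15*1/284 = -1/4260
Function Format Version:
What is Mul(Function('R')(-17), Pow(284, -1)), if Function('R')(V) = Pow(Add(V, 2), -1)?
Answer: Rational(-1, 4260) ≈ -0.00023474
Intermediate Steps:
Function('R')(V) = Pow(Add(2, V), -1)
Mul(Function('R')(-17), Pow(284, -1)) = Mul(Pow(Add(2, -17), -1), Pow(284, -1)) = Mul(Pow(-15, -1), Rational(1, 284)) = Mul(Rational(-1, 15), Rational(1, 284)) = Rational(-1, 4260)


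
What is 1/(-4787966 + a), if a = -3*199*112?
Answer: -1/4854830 ≈ -2.0598e-7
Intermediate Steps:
a = -66864 (a = -597*112 = -66864)
1/(-4787966 + a) = 1/(-4787966 - 66864) = 1/(-4854830) = -1/4854830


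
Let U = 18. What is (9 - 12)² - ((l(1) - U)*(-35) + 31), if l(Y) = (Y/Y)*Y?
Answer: -617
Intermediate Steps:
l(Y) = Y (l(Y) = 1*Y = Y)
(9 - 12)² - ((l(1) - U)*(-35) + 31) = (9 - 12)² - ((1 - 1*18)*(-35) + 31) = (-3)² - ((1 - 18)*(-35) + 31) = 9 - (-17*(-35) + 31) = 9 - (595 + 31) = 9 - 1*626 = 9 - 626 = -617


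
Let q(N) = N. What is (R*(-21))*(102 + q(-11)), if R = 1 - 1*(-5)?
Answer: -11466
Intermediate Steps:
R = 6 (R = 1 + 5 = 6)
(R*(-21))*(102 + q(-11)) = (6*(-21))*(102 - 11) = -126*91 = -11466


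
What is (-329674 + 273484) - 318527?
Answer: -374717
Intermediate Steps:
(-329674 + 273484) - 318527 = -56190 - 318527 = -374717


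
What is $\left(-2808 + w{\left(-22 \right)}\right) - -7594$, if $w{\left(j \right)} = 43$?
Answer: $4829$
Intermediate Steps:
$\left(-2808 + w{\left(-22 \right)}\right) - -7594 = \left(-2808 + 43\right) - -7594 = -2765 + 7594 = 4829$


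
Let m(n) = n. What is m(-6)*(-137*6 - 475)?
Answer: 7782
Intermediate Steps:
m(-6)*(-137*6 - 475) = -6*(-137*6 - 475) = -6*(-822 - 475) = -6*(-1297) = 7782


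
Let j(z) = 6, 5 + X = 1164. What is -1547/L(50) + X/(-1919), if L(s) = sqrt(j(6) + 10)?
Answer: -156491/404 ≈ -387.35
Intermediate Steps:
X = 1159 (X = -5 + 1164 = 1159)
L(s) = 4 (L(s) = sqrt(6 + 10) = sqrt(16) = 4)
-1547/L(50) + X/(-1919) = -1547/4 + 1159/(-1919) = -1547*1/4 + 1159*(-1/1919) = -1547/4 - 61/101 = -156491/404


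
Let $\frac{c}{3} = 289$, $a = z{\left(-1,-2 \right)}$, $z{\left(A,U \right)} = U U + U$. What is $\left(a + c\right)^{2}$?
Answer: $755161$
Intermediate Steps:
$z{\left(A,U \right)} = U + U^{2}$ ($z{\left(A,U \right)} = U^{2} + U = U + U^{2}$)
$a = 2$ ($a = - 2 \left(1 - 2\right) = \left(-2\right) \left(-1\right) = 2$)
$c = 867$ ($c = 3 \cdot 289 = 867$)
$\left(a + c\right)^{2} = \left(2 + 867\right)^{2} = 869^{2} = 755161$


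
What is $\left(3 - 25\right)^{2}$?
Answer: $484$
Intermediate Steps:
$\left(3 - 25\right)^{2} = \left(-22\right)^{2} = 484$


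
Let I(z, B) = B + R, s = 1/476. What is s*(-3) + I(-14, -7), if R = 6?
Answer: -479/476 ≈ -1.0063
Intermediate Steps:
s = 1/476 ≈ 0.0021008
I(z, B) = 6 + B (I(z, B) = B + 6 = 6 + B)
s*(-3) + I(-14, -7) = (1/476)*(-3) + (6 - 7) = -3/476 - 1 = -479/476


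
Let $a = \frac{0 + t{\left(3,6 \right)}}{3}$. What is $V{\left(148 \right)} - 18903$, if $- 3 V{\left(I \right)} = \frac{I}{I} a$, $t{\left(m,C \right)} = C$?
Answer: $- \frac{56711}{3} \approx -18904.0$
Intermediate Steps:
$a = 2$ ($a = \frac{0 + 6}{3} = 6 \cdot \frac{1}{3} = 2$)
$V{\left(I \right)} = - \frac{2}{3}$ ($V{\left(I \right)} = - \frac{\frac{I}{I} 2}{3} = - \frac{1 \cdot 2}{3} = \left(- \frac{1}{3}\right) 2 = - \frac{2}{3}$)
$V{\left(148 \right)} - 18903 = - \frac{2}{3} - 18903 = - \frac{56711}{3}$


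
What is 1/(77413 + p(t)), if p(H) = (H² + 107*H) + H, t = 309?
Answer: 1/206266 ≈ 4.8481e-6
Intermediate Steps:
p(H) = H² + 108*H
1/(77413 + p(t)) = 1/(77413 + 309*(108 + 309)) = 1/(77413 + 309*417) = 1/(77413 + 128853) = 1/206266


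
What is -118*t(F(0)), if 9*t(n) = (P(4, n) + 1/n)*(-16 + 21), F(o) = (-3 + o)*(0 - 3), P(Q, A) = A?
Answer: -48380/81 ≈ -597.28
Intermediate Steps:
F(o) = 9 - 3*o (F(o) = (-3 + o)*(-3) = 9 - 3*o)
t(n) = 5*n/9 + 5/(9*n) (t(n) = ((n + 1/n)*(-16 + 21))/9 = ((n + 1/n)*5)/9 = (5*n + 5/n)/9 = 5*n/9 + 5/(9*n))
-118*t(F(0)) = -590*(1 + (9 - 3*0)²)/(9*(9 - 3*0)) = -590*(1 + (9 + 0)²)/(9*(9 + 0)) = -590*(1 + 9²)/(9*9) = -590*(1 + 81)/(9*9) = -590*82/(9*9) = -118*410/81 = -48380/81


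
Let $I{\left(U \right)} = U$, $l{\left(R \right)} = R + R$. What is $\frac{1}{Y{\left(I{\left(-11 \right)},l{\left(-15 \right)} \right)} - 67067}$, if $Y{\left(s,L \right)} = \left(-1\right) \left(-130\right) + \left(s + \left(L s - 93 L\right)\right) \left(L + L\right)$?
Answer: $- \frac{1}{253477} \approx -3.9451 \cdot 10^{-6}$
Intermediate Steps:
$l{\left(R \right)} = 2 R$
$Y{\left(s,L \right)} = 130 + 2 L \left(s - 93 L + L s\right)$ ($Y{\left(s,L \right)} = 130 + \left(s + \left(- 93 L + L s\right)\right) 2 L = 130 + \left(s - 93 L + L s\right) 2 L = 130 + 2 L \left(s - 93 L + L s\right)$)
$\frac{1}{Y{\left(I{\left(-11 \right)},l{\left(-15 \right)} \right)} - 67067} = \frac{1}{\left(130 - 186 \left(2 \left(-15\right)\right)^{2} + 2 \cdot 2 \left(-15\right) \left(-11\right) + 2 \left(-11\right) \left(2 \left(-15\right)\right)^{2}\right) - 67067} = \frac{1}{\left(130 - 186 \left(-30\right)^{2} + 2 \left(-30\right) \left(-11\right) + 2 \left(-11\right) \left(-30\right)^{2}\right) - 67067} = \frac{1}{\left(130 - 167400 + 660 + 2 \left(-11\right) 900\right) - 67067} = \frac{1}{\left(130 - 167400 + 660 - 19800\right) - 67067} = \frac{1}{-186410 - 67067} = \frac{1}{-253477} = - \frac{1}{253477}$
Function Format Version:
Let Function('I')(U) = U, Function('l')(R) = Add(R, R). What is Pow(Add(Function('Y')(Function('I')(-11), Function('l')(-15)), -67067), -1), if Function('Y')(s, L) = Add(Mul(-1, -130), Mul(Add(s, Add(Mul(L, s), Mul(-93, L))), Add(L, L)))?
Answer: Rational(-1, 253477) ≈ -3.9451e-6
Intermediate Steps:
Function('l')(R) = Mul(2, R)
Function('Y')(s, L) = Add(130, Mul(2, L, Add(s, Mul(-93, L), Mul(L, s)))) (Function('Y')(s, L) = Add(130, Mul(Add(s, Add(Mul(-93, L), Mul(L, s))), Mul(2, L))) = Add(130, Mul(Add(s, Mul(-93, L), Mul(L, s)), Mul(2, L))) = Add(130, Mul(2, L, Add(s, Mul(-93, L), Mul(L, s)))))
Pow(Add(Function('Y')(Function('I')(-11), Function('l')(-15)), -67067), -1) = Pow(Add(Add(130, Mul(-186, Pow(Mul(2, -15), 2)), Mul(2, Mul(2, -15), -11), Mul(2, -11, Pow(Mul(2, -15), 2))), -67067), -1) = Pow(Add(Add(130, Mul(-186, Pow(-30, 2)), Mul(2, -30, -11), Mul(2, -11, Pow(-30, 2))), -67067), -1) = Pow(Add(Add(130, Mul(-186, 900), 660, Mul(2, -11, 900)), -67067), -1) = Pow(Add(Add(130, -167400, 660, -19800), -67067), -1) = Pow(Add(-186410, -67067), -1) = Pow(-253477, -1) = Rational(-1, 253477)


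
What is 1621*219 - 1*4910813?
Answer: -4555814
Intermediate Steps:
1621*219 - 1*4910813 = 354999 - 4910813 = -4555814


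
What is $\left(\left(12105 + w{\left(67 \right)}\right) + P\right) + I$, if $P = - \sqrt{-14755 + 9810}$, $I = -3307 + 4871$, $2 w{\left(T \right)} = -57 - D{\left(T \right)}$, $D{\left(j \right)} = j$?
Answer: $13607 - i \sqrt{4945} \approx 13607.0 - 70.321 i$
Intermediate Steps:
$w{\left(T \right)} = - \frac{57}{2} - \frac{T}{2}$ ($w{\left(T \right)} = \frac{-57 - T}{2} = - \frac{57}{2} - \frac{T}{2}$)
$I = 1564$
$P = - i \sqrt{4945}$ ($P = - \sqrt{-4945} = - i \sqrt{4945} \approx - 70.321 i$)
$\left(\left(12105 + w{\left(67 \right)}\right) + P\right) + I = \left(\left(12105 - 62\right) - i \sqrt{4945}\right) + 1564 = \left(12043 - i \sqrt{4945}\right) + 1564 = 13607 - i \sqrt{4945}$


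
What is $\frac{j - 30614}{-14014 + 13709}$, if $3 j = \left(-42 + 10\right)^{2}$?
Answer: $\frac{90818}{915} \approx 99.255$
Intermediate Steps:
$j = \frac{1024}{3}$ ($j = \frac{\left(-42 + 10\right)^{2}}{3} = \frac{\left(-32\right)^{2}}{3} = \frac{1}{3} \cdot 1024 = \frac{1024}{3} \approx 341.33$)
$\frac{j - 30614}{-14014 + 13709} = \frac{\frac{1024}{3} - 30614}{-14014 + 13709} = - \frac{90818}{3 \left(-305\right)} = \left(- \frac{90818}{3}\right) \left(- \frac{1}{305}\right) = \frac{90818}{915}$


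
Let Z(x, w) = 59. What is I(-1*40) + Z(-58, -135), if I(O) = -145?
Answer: -86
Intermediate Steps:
I(-1*40) + Z(-58, -135) = -145 + 59 = -86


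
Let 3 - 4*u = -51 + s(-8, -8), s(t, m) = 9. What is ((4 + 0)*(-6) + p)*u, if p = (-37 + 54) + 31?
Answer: 270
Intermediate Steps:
p = 48 (p = 17 + 31 = 48)
u = 45/4 (u = 3/4 - (-51 + 9)/4 = 3/4 - 1/4*(-42) = 3/4 + 21/2 = 45/4 ≈ 11.250)
((4 + 0)*(-6) + p)*u = ((4 + 0)*(-6) + 48)*(45/4) = (4*(-6) + 48)*(45/4) = (-24 + 48)*(45/4) = 24*(45/4) = 270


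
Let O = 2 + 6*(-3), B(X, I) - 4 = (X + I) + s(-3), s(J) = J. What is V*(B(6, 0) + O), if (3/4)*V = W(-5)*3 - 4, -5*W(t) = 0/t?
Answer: 48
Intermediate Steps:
B(X, I) = 1 + I + X (B(X, I) = 4 + ((X + I) - 3) = 4 + ((I + X) - 3) = 4 + (-3 + I + X) = 1 + I + X)
W(t) = 0 (W(t) = -0/t = -1/5*0 = 0)
O = -16 (O = 2 - 18 = -16)
V = -16/3 (V = 4*(0*3 - 4)/3 = 4*(0 - 4)/3 = (4/3)*(-4) = -16/3 ≈ -5.3333)
V*(B(6, 0) + O) = -16*((1 + 0 + 6) - 16)/3 = -16*(7 - 16)/3 = -16/3*(-9) = 48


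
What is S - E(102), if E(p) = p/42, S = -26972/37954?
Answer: -59573/18977 ≈ -3.1392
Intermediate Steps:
S = -13486/18977 (S = -26972*1/37954 = -13486/18977 ≈ -0.71065)
E(p) = p/42 (E(p) = p*(1/42) = p/42)
S - E(102) = -13486/18977 - 102/42 = -13486/18977 - 1*17/7 = -13486/18977 - 17/7 = -59573/18977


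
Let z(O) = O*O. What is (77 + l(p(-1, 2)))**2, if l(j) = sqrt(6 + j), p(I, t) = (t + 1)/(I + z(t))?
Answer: (77 + sqrt(7))**2 ≈ 6343.4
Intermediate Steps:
z(O) = O**2
p(I, t) = (1 + t)/(I + t**2) (p(I, t) = (t + 1)/(I + t**2) = (1 + t)/(I + t**2))
(77 + l(p(-1, 2)))**2 = (77 + sqrt(6 + (1 + 2)/(-1 + 2**2)))**2 = (77 + sqrt(6 + 3/(-1 + 4)))**2 = (77 + sqrt(6 + 3/3))**2 = (77 + sqrt(6 + (1/3)*3))**2 = (77 + sqrt(6 + 1))**2 = (77 + sqrt(7))**2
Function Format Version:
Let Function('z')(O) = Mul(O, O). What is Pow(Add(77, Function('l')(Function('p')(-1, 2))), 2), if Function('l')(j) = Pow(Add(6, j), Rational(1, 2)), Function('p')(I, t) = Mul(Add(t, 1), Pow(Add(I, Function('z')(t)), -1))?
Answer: Pow(Add(77, Pow(7, Rational(1, 2))), 2) ≈ 6343.4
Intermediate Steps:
Function('z')(O) = Pow(O, 2)
Function('p')(I, t) = Mul(Pow(Add(I, Pow(t, 2)), -1), Add(1, t)) (Function('p')(I, t) = Mul(Add(t, 1), Pow(Add(I, Pow(t, 2)), -1)) = Mul(Add(1, t), Pow(Add(I, Pow(t, 2)), -1)) = Mul(Pow(Add(I, Pow(t, 2)), -1), Add(1, t)))
Pow(Add(77, Function('l')(Function('p')(-1, 2))), 2) = Pow(Add(77, Pow(Add(6, Mul(Pow(Add(-1, Pow(2, 2)), -1), Add(1, 2))), Rational(1, 2))), 2) = Pow(Add(77, Pow(Add(6, Mul(Pow(Add(-1, 4), -1), 3)), Rational(1, 2))), 2) = Pow(Add(77, Pow(Add(6, Mul(Pow(3, -1), 3)), Rational(1, 2))), 2) = Pow(Add(77, Pow(Add(6, Mul(Rational(1, 3), 3)), Rational(1, 2))), 2) = Pow(Add(77, Pow(Add(6, 1), Rational(1, 2))), 2) = Pow(Add(77, Pow(7, Rational(1, 2))), 2)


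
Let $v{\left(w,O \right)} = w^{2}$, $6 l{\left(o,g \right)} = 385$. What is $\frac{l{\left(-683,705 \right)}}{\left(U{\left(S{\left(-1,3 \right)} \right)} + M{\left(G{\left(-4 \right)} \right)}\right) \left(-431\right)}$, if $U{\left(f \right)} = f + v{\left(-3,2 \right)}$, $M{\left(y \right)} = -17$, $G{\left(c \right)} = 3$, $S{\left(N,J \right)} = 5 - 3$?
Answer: $\frac{385}{15516} \approx 0.024813$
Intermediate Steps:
$S{\left(N,J \right)} = 2$ ($S{\left(N,J \right)} = 5 - 3 = 2$)
$l{\left(o,g \right)} = \frac{385}{6}$ ($l{\left(o,g \right)} = \frac{1}{6} \cdot 385 = \frac{385}{6}$)
$U{\left(f \right)} = 9 + f$ ($U{\left(f \right)} = f + \left(-3\right)^{2} = f + 9 = 9 + f$)
$\frac{l{\left(-683,705 \right)}}{\left(U{\left(S{\left(-1,3 \right)} \right)} + M{\left(G{\left(-4 \right)} \right)}\right) \left(-431\right)} = \frac{385}{6 \left(\left(9 + 2\right) - 17\right) \left(-431\right)} = \frac{385}{6 \left(11 - 17\right) \left(-431\right)} = \frac{385}{6 \left(\left(-6\right) \left(-431\right)\right)} = \frac{385}{6 \cdot 2586} = \frac{385}{6} \cdot \frac{1}{2586} = \frac{385}{15516}$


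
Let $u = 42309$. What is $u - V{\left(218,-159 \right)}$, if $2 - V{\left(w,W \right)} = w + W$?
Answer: $42366$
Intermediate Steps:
$V{\left(w,W \right)} = 2 - W - w$ ($V{\left(w,W \right)} = 2 - \left(w + W\right) = 2 - \left(W + w\right) = 2 - W - w$)
$u - V{\left(218,-159 \right)} = 42309 - \left(2 - -159 - 218\right) = 42309 - \left(2 + 159 - 218\right) = 42309 - -57 = 42309 + 57 = 42366$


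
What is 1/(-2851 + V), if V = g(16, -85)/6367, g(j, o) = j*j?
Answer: -6367/18152061 ≈ -0.00035076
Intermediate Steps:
g(j, o) = j²
V = 256/6367 (V = 16²/6367 = 256*(1/6367) = 256/6367 ≈ 0.040207)
1/(-2851 + V) = 1/(-2851 + 256/6367) = 1/(-18152061/6367) = -6367/18152061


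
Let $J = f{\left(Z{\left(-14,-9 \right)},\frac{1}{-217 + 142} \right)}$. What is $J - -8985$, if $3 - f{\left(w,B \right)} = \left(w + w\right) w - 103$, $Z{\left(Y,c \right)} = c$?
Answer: $8929$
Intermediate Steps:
$f{\left(w,B \right)} = 106 - 2 w^{2}$ ($f{\left(w,B \right)} = 3 - \left(\left(w + w\right) w - 103\right) = 3 - \left(2 w w - 103\right) = 3 - \left(2 w^{2} - 103\right) = 3 - \left(-103 + 2 w^{2}\right) = 106 - 2 w^{2}$)
$J = -56$ ($J = 106 - 2 \left(-9\right)^{2} = 106 - 162 = -56$)
$J - -8985 = -56 - -8985 = -56 + 8985 = 8929$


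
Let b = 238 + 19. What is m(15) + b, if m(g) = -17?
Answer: 240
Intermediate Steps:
b = 257
m(15) + b = -17 + 257 = 240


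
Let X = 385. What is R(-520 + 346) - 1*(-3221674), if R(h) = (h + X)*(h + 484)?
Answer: 3287084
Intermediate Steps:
R(h) = (385 + h)*(484 + h) (R(h) = (h + 385)*(h + 484) = (385 + h)*(484 + h))
R(-520 + 346) - 1*(-3221674) = (186340 + (-520 + 346)² + 869*(-520 + 346)) - 1*(-3221674) = (186340 + (-174)² + 869*(-174)) + 3221674 = (186340 + 30276 - 151206) + 3221674 = 65410 + 3221674 = 3287084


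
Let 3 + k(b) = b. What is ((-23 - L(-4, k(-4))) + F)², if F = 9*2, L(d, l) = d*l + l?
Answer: 676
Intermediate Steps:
k(b) = -3 + b
L(d, l) = l + d*l
F = 18
((-23 - L(-4, k(-4))) + F)² = ((-23 - (-3 - 4)*(1 - 4)) + 18)² = ((-23 - (-7)*(-3)) + 18)² = ((-23 - 1*21) + 18)² = ((-23 - 21) + 18)² = (-44 + 18)² = (-26)² = 676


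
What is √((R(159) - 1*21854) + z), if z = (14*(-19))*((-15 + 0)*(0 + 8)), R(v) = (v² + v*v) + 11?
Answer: √60639 ≈ 246.25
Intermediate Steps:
R(v) = 11 + 2*v² (R(v) = (v² + v²) + 11 = 2*v² + 11 = 11 + 2*v²)
z = 31920 (z = -(-3990)*8 = -266*(-120) = 31920)
√((R(159) - 1*21854) + z) = √(((11 + 2*159²) - 1*21854) + 31920) = √(((11 + 2*25281) - 21854) + 31920) = √(((11 + 50562) - 21854) + 31920) = √((50573 - 21854) + 31920) = √(28719 + 31920) = √60639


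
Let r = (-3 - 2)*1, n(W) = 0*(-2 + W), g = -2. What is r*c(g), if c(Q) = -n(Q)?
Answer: 0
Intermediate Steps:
n(W) = 0
r = -5 (r = -5*1 = -5)
c(Q) = 0 (c(Q) = -1*0 = 0)
r*c(g) = -5*0 = 0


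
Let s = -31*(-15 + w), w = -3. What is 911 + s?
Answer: 1469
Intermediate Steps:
s = 558 (s = -31*(-15 - 3) = -31*(-18) = 558)
911 + s = 911 + 558 = 1469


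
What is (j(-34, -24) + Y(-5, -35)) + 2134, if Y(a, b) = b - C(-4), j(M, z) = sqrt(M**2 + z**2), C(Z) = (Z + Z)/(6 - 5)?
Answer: 2107 + 2*sqrt(433) ≈ 2148.6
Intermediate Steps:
C(Z) = 2*Z (C(Z) = (2*Z)/1 = (2*Z)*1 = 2*Z)
Y(a, b) = 8 + b (Y(a, b) = b - 2*(-4) = b - 1*(-8) = b + 8 = 8 + b)
(j(-34, -24) + Y(-5, -35)) + 2134 = (sqrt((-34)**2 + (-24)**2) + (8 - 35)) + 2134 = (sqrt(1156 + 576) - 27) + 2134 = (sqrt(1732) - 27) + 2134 = (2*sqrt(433) - 27) + 2134 = (-27 + 2*sqrt(433)) + 2134 = 2107 + 2*sqrt(433)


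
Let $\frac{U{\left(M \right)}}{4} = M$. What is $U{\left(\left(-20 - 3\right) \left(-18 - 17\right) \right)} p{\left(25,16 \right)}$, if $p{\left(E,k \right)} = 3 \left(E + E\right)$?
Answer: $483000$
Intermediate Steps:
$p{\left(E,k \right)} = 6 E$ ($p{\left(E,k \right)} = 3 \cdot 2 E = 6 E$)
$U{\left(M \right)} = 4 M$
$U{\left(\left(-20 - 3\right) \left(-18 - 17\right) \right)} p{\left(25,16 \right)} = 4 \left(-20 - 3\right) \left(-18 - 17\right) 6 \cdot 25 = 4 \left(\left(-23\right) \left(-35\right)\right) 150 = 4 \cdot 805 \cdot 150 = 3220 \cdot 150 = 483000$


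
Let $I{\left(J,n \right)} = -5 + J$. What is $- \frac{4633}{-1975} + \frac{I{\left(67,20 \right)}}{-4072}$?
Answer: $\frac{9371563}{4021100} \approx 2.3306$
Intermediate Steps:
$- \frac{4633}{-1975} + \frac{I{\left(67,20 \right)}}{-4072} = - \frac{4633}{-1975} + \frac{-5 + 67}{-4072} = \left(-4633\right) \left(- \frac{1}{1975}\right) + 62 \left(- \frac{1}{4072}\right) = \frac{4633}{1975} - \frac{31}{2036} = \frac{9371563}{4021100}$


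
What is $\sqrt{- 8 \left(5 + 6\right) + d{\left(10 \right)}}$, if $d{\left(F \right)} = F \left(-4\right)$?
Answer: $8 i \sqrt{2} \approx 11.314 i$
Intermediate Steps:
$d{\left(F \right)} = - 4 F$
$\sqrt{- 8 \left(5 + 6\right) + d{\left(10 \right)}} = \sqrt{- 8 \left(5 + 6\right) - 40} = \sqrt{\left(-8\right) 11 - 40} = \sqrt{-88 - 40} = \sqrt{-128} = 8 i \sqrt{2}$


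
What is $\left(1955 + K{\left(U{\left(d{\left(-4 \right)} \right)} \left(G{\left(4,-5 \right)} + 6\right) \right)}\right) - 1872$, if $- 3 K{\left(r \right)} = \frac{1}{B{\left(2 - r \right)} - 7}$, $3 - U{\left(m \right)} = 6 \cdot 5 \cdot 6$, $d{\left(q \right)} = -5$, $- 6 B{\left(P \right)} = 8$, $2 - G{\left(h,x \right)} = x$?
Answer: $\frac{2076}{25} \approx 83.04$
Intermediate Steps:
$G{\left(h,x \right)} = 2 - x$
$B{\left(P \right)} = - \frac{4}{3}$ ($B{\left(P \right)} = \left(- \frac{1}{6}\right) 8 = - \frac{4}{3}$)
$U{\left(m \right)} = -177$ ($U{\left(m \right)} = 3 - 6 \cdot 5 \cdot 6 = 3 - 30 \cdot 6 = 3 - 180 = -177$)
$K{\left(r \right)} = \frac{1}{25}$ ($K{\left(r \right)} = - \frac{1}{3 \left(- \frac{4}{3} - 7\right)} = - \frac{1}{3 \left(- \frac{25}{3}\right)} = \left(- \frac{1}{3}\right) \left(- \frac{3}{25}\right) = \frac{1}{25}$)
$\left(1955 + K{\left(U{\left(d{\left(-4 \right)} \right)} \left(G{\left(4,-5 \right)} + 6\right) \right)}\right) - 1872 = \left(1955 + \frac{1}{25}\right) - 1872 = \frac{48876}{25} - 1872 = \frac{2076}{25}$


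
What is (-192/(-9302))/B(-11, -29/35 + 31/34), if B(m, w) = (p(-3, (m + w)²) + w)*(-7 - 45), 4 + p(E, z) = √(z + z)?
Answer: -133118160/19094653212583 - 371022960*√2/19094653212583 ≈ -3.4451e-5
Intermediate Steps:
p(E, z) = -4 + √2*√z (p(E, z) = -4 + √(z + z) = -4 + √(2*z) = -4 + √2*√z)
B(m, w) = 208 - 52*w - 52*√2*√((m + w)²) (B(m, w) = ((-4 + √2*√((m + w)²)) + w)*(-7 - 45) = (-4 + w + √2*√((m + w)²))*(-52) = 208 - 52*w - 52*√2*√((m + w)²))
(-192/(-9302))/B(-11, -29/35 + 31/34) = (-192/(-9302))/(208 - 52*(-29/35 + 31/34) - 52*√2*√((-11 + (-29/35 + 31/34))²)) = (-192*(-1/9302))/(208 - 52*(-29*1/35 + 31*(1/34)) - 52*√2*√((-11 + (-29*1/35 + 31*(1/34)))²)) = 96/(4651*(208 - 52*(-29/35 + 31/34) - 52*√2*√((-11 + (-29/35 + 31/34))²))) = 96/(4651*(208 - 52*99/1190 - 52*√2*√((-11 + 99/1190)²))) = 96/(4651*(208 - 2574/595 - 52*√2*√((-12991/1190)²))) = 96/(4651*(208 - 2574/595 - 52*√2*√(168766081/1416100))) = 96/(4651*(208 - 2574/595 - 52*√2*12991/1190)) = 96/(4651*(208 - 2574/595 - 337766*√2/595)) = 96/(4651*(121186/595 - 337766*√2/595))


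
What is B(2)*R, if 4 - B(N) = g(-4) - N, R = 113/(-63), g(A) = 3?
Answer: -113/21 ≈ -5.3810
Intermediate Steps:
R = -113/63 (R = 113*(-1/63) = -113/63 ≈ -1.7937)
B(N) = 1 + N (B(N) = 4 - (3 - N) = 4 + (-3 + N) = 1 + N)
B(2)*R = (1 + 2)*(-113/63) = 3*(-113/63) = -113/21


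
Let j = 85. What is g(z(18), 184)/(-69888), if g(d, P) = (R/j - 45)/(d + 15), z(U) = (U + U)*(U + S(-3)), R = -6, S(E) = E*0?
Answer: 1277/1312846080 ≈ 9.7270e-7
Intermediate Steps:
S(E) = 0
z(U) = 2*U**2 (z(U) = (U + U)*(U + 0) = (2*U)*U = 2*U**2)
g(d, P) = -3831/(85*(15 + d)) (g(d, P) = (-6/85 - 45)/(d + 15) = (-6*1/85 - 45)/(15 + d) = (-6/85 - 45)/(15 + d) = -3831/(85*(15 + d)))
g(z(18), 184)/(-69888) = -3831/(1275 + 85*(2*18**2))/(-69888) = -3831/(1275 + 85*(2*324))*(-1/69888) = -3831/(1275 + 85*648)*(-1/69888) = -3831/(1275 + 55080)*(-1/69888) = -3831/56355*(-1/69888) = -3831*1/56355*(-1/69888) = -1277/18785*(-1/69888) = 1277/1312846080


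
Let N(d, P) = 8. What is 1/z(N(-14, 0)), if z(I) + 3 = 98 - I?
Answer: 1/87 ≈ 0.011494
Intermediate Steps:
z(I) = 95 - I (z(I) = -3 + (98 - I) = 95 - I)
1/z(N(-14, 0)) = 1/(95 - 1*8) = 1/(95 - 8) = 1/87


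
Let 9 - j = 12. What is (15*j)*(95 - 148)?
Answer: 2385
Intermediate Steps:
j = -3 (j = 9 - 1*12 = 9 - 12 = -3)
(15*j)*(95 - 148) = (15*(-3))*(95 - 148) = -45*(-53) = 2385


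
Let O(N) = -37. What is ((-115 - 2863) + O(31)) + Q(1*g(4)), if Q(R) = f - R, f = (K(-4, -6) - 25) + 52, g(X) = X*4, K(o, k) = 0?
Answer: -3004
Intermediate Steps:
g(X) = 4*X
f = 27 (f = (0 - 25) + 52 = -25 + 52 = 27)
Q(R) = 27 - R
((-115 - 2863) + O(31)) + Q(1*g(4)) = ((-115 - 2863) - 37) + (27 - 4*4) = (-2978 - 37) + (27 - 16) = -3015 + (27 - 1*16) = -3015 + (27 - 16) = -3015 + 11 = -3004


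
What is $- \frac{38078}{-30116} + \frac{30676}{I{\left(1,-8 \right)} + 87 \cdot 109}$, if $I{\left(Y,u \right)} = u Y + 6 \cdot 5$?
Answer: $\frac{642884903}{143126290} \approx 4.4917$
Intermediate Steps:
$I{\left(Y,u \right)} = 30 + Y u$ ($I{\left(Y,u \right)} = Y u + 30 = 30 + Y u$)
$- \frac{38078}{-30116} + \frac{30676}{I{\left(1,-8 \right)} + 87 \cdot 109} = - \frac{38078}{-30116} + \frac{30676}{\left(30 + 1 \left(-8\right)\right) + 87 \cdot 109} = \left(-38078\right) \left(- \frac{1}{30116}\right) + \frac{30676}{\left(30 - 8\right) + 9483} = \frac{19039}{15058} + \frac{30676}{22 + 9483} = \frac{19039}{15058} + \frac{30676}{9505} = \frac{642884903}{143126290}$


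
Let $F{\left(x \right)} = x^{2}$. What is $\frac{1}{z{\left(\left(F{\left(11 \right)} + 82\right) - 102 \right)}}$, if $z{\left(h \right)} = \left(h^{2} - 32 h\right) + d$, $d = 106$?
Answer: $\frac{1}{7075} \approx 0.00014134$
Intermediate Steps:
$z{\left(h \right)} = 106 + h^{2} - 32 h$ ($z{\left(h \right)} = \left(h^{2} - 32 h\right) + 106 = 106 + h^{2} - 32 h$)
$\frac{1}{z{\left(\left(F{\left(11 \right)} + 82\right) - 102 \right)}} = \frac{1}{106 + \left(\left(11^{2} + 82\right) - 102\right)^{2} - 32 \left(\left(11^{2} + 82\right) - 102\right)} = \frac{1}{106 + \left(\left(121 + 82\right) - 102\right)^{2} - 32 \left(\left(121 + 82\right) - 102\right)} = \frac{1}{106 + \left(203 - 102\right)^{2} - 32 \left(203 - 102\right)} = \frac{1}{106 + 101^{2} - 3232} = \frac{1}{106 + 10201 - 3232} = \frac{1}{7075}$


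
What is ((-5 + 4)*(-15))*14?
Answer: 210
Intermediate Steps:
((-5 + 4)*(-15))*14 = -1*(-15)*14 = 15*14 = 210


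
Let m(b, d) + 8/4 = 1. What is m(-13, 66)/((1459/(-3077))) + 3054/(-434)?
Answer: -1560184/316603 ≈ -4.9279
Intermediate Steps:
m(b, d) = -1 (m(b, d) = -2 + 1 = -1)
m(-13, 66)/((1459/(-3077))) + 3054/(-434) = -1/(1459/(-3077)) + 3054/(-434) = -1/(1459*(-1/3077)) + 3054*(-1/434) = -1/(-1459/3077) - 1527/217 = -1*(-3077/1459) - 1527/217 = 3077/1459 - 1527/217 = -1560184/316603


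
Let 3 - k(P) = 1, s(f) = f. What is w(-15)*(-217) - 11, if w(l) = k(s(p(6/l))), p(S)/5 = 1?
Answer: -445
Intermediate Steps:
p(S) = 5 (p(S) = 5*1 = 5)
k(P) = 2 (k(P) = 3 - 1*1 = 3 - 1 = 2)
w(l) = 2
w(-15)*(-217) - 11 = 2*(-217) - 11 = -434 - 11 = -445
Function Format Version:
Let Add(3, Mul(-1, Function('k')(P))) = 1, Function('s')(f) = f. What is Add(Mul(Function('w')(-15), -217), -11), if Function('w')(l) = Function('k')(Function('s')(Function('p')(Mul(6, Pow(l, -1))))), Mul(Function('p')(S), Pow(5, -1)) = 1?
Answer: -445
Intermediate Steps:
Function('p')(S) = 5 (Function('p')(S) = Mul(5, 1) = 5)
Function('k')(P) = 2 (Function('k')(P) = Add(3, Mul(-1, 1)) = Add(3, -1) = 2)
Function('w')(l) = 2
Add(Mul(Function('w')(-15), -217), -11) = Add(Mul(2, -217), -11) = Add(-434, -11) = -445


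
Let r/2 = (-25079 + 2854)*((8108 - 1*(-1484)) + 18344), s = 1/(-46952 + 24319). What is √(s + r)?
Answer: I*√636092440279755433/22633 ≈ 35239.0*I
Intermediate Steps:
s = -1/22633 (s = 1/(-22633) = -1/22633 ≈ -4.4183e-5)
r = -1241755200 (r = 2*((-25079 + 2854)*((8108 - 1*(-1484)) + 18344)) = 2*(-22225*((8108 + 1484) + 18344)) = 2*(-22225*(9592 + 18344)) = 2*(-22225*27936) = 2*(-620877600) = -1241755200)
√(s + r) = √(-1/22633 - 1241755200) = √(-28104645441601/22633) = I*√636092440279755433/22633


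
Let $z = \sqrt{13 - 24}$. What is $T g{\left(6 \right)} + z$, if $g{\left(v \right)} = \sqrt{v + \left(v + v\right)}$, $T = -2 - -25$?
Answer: $69 \sqrt{2} + i \sqrt{11} \approx 97.581 + 3.3166 i$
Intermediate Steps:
$z = i \sqrt{11}$ ($z = \sqrt{-11} = i \sqrt{11} \approx 3.3166 i$)
$T = 23$ ($T = -2 + 25 = 23$)
$g{\left(v \right)} = \sqrt{3} \sqrt{v}$ ($g{\left(v \right)} = \sqrt{v + 2 v} = \sqrt{3 v} = \sqrt{3} \sqrt{v}$)
$T g{\left(6 \right)} + z = 23 \sqrt{3} \sqrt{6} + i \sqrt{11} = 23 \cdot 3 \sqrt{2} + i \sqrt{11} = 69 \sqrt{2} + i \sqrt{11}$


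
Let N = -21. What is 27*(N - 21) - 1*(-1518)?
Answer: 384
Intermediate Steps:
27*(N - 21) - 1*(-1518) = 27*(-21 - 21) - 1*(-1518) = 27*(-42) + 1518 = -1134 + 1518 = 384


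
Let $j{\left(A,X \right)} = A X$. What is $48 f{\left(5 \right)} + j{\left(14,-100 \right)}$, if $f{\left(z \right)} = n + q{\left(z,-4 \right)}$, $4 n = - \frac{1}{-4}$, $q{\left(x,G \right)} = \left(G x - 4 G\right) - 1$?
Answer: $-1637$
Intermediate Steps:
$q{\left(x,G \right)} = -1 - 4 G + G x$ ($q{\left(x,G \right)} = \left(- 4 G + G x\right) - 1 = -1 - 4 G + G x$)
$n = \frac{1}{16}$ ($n = \frac{\left(-1\right) \frac{1}{-4}}{4} = \frac{\left(-1\right) \left(- \frac{1}{4}\right)}{4} = \frac{1}{4} \cdot \frac{1}{4} = \frac{1}{16} \approx 0.0625$)
$f{\left(z \right)} = \frac{241}{16} - 4 z$ ($f{\left(z \right)} = \frac{1}{16} - \left(-15 + 4 z\right) = \frac{241}{16} - 4 z$)
$48 f{\left(5 \right)} + j{\left(14,-100 \right)} = 48 \left(\frac{241}{16} - 20\right) + 14 \left(-100\right) = 48 \left(\frac{241}{16} - 20\right) - 1400 = 48 \left(- \frac{79}{16}\right) - 1400 = -237 - 1400 = -1637$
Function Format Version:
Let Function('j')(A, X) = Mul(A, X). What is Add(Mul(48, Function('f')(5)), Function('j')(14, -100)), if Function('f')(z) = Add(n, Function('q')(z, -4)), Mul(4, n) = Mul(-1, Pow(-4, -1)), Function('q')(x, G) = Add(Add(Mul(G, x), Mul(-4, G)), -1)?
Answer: -1637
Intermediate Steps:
Function('q')(x, G) = Add(-1, Mul(-4, G), Mul(G, x)) (Function('q')(x, G) = Add(Add(Mul(-4, G), Mul(G, x)), -1) = Add(-1, Mul(-4, G), Mul(G, x)))
n = Rational(1, 16) (n = Mul(Rational(1, 4), Mul(-1, Pow(-4, -1))) = Mul(Rational(1, 4), Mul(-1, Rational(-1, 4))) = Mul(Rational(1, 4), Rational(1, 4)) = Rational(1, 16) ≈ 0.062500)
Function('f')(z) = Add(Rational(241, 16), Mul(-4, z)) (Function('f')(z) = Add(Rational(1, 16), Add(-1, Mul(-4, -4), Mul(-4, z))) = Add(Rational(1, 16), Add(-1, 16, Mul(-4, z))) = Add(Rational(1, 16), Add(15, Mul(-4, z))) = Add(Rational(241, 16), Mul(-4, z)))
Add(Mul(48, Function('f')(5)), Function('j')(14, -100)) = Add(Mul(48, Add(Rational(241, 16), Mul(-4, 5))), Mul(14, -100)) = Add(Mul(48, Add(Rational(241, 16), -20)), -1400) = Add(Mul(48, Rational(-79, 16)), -1400) = Add(-237, -1400) = -1637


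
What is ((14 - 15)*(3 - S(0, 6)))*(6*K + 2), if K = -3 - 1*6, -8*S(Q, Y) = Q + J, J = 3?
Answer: 351/2 ≈ 175.50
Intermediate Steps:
S(Q, Y) = -3/8 - Q/8 (S(Q, Y) = -(Q + 3)/8 = -(3 + Q)/8 = -3/8 - Q/8)
K = -9 (K = -3 - 6 = -9)
((14 - 15)*(3 - S(0, 6)))*(6*K + 2) = ((14 - 15)*(3 - (-3/8 - 1/8*0)))*(6*(-9) + 2) = (-(3 - (-3/8 + 0)))*(-54 + 2) = -(3 - 1*(-3/8))*(-52) = -(3 + 3/8)*(-52) = -1*27/8*(-52) = -27/8*(-52) = 351/2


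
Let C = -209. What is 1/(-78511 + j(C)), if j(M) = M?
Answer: -1/78720 ≈ -1.2703e-5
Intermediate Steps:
1/(-78511 + j(C)) = 1/(-78511 - 209) = 1/(-78720) = -1/78720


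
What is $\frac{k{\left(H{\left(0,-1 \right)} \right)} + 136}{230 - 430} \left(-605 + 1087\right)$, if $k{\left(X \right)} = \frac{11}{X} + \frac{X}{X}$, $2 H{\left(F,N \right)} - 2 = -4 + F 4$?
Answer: $- \frac{15183}{50} \approx -303.66$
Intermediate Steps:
$H{\left(F,N \right)} = -1 + 2 F$ ($H{\left(F,N \right)} = 1 + \frac{-4 + F 4}{2} = 1 + \frac{-4 + 4 F}{2} = 1 + \left(-2 + 2 F\right) = -1 + 2 F$)
$k{\left(X \right)} = 1 + \frac{11}{X}$ ($k{\left(X \right)} = \frac{11}{X} + 1 = 1 + \frac{11}{X}$)
$\frac{k{\left(H{\left(0,-1 \right)} \right)} + 136}{230 - 430} \left(-605 + 1087\right) = \frac{\frac{11 + \left(-1 + 2 \cdot 0\right)}{-1 + 2 \cdot 0} + 136}{230 - 430} \left(-605 + 1087\right) = \frac{\frac{11 + \left(-1 + 0\right)}{-1 + 0} + 136}{230 - 430} \cdot 482 = \frac{\frac{11 - 1}{-1} + 136}{-200} \cdot 482 = \left(\left(-1\right) 10 + 136\right) \left(- \frac{1}{200}\right) 482 = \left(-10 + 136\right) \left(- \frac{1}{200}\right) 482 = 126 \left(- \frac{1}{200}\right) 482 = \left(- \frac{63}{100}\right) 482 = - \frac{15183}{50}$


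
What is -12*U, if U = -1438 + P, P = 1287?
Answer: 1812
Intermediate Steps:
U = -151 (U = -1438 + 1287 = -151)
-12*U = -12*(-151) = 1812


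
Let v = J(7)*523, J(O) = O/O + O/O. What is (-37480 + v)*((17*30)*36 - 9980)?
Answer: -305316920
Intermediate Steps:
J(O) = 2 (J(O) = 1 + 1 = 2)
v = 1046 (v = 2*523 = 1046)
(-37480 + v)*((17*30)*36 - 9980) = (-37480 + 1046)*((17*30)*36 - 9980) = -36434*(510*36 - 9980) = -36434*(18360 - 9980) = -36434*8380 = -305316920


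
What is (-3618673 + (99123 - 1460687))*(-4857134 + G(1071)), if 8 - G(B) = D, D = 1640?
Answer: 24197806207542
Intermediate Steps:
G(B) = -1632 (G(B) = 8 - 1*1640 = 8 - 1640 = -1632)
(-3618673 + (99123 - 1460687))*(-4857134 + G(1071)) = (-3618673 + (99123 - 1460687))*(-4857134 - 1632) = (-3618673 - 1361564)*(-4858766) = -4980237*(-4858766) = 24197806207542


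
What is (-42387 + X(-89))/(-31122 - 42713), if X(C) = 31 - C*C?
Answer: 50277/73835 ≈ 0.68094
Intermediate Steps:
X(C) = 31 - C²
(-42387 + X(-89))/(-31122 - 42713) = (-42387 + (31 - 1*(-89)²))/(-31122 - 42713) = (-42387 + (31 - 1*7921))/(-73835) = (-42387 + (31 - 7921))*(-1/73835) = (-42387 - 7890)*(-1/73835) = -50277*(-1/73835) = 50277/73835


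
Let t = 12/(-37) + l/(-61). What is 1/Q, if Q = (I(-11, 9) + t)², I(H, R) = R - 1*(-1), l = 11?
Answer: 5094049/459287761 ≈ 0.011091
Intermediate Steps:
t = -1139/2257 (t = 12/(-37) + 11/(-61) = 12*(-1/37) + 11*(-1/61) = -12/37 - 11/61 = -1139/2257 ≈ -0.50465)
I(H, R) = 1 + R (I(H, R) = R + 1 = 1 + R)
Q = 459287761/5094049 (Q = ((1 + 9) - 1139/2257)² = (10 - 1139/2257)² = (21431/2257)² = 459287761/5094049 ≈ 90.162)
1/Q = 1/(459287761/5094049) = 5094049/459287761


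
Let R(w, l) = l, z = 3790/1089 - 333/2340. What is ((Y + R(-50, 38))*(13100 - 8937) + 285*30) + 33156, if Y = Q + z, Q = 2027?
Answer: 2449783025581/283140 ≈ 8.6522e+6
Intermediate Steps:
z = 945107/283140 (z = 3790*(1/1089) - 333*1/2340 = 3790/1089 - 37/260 = 945107/283140 ≈ 3.3379)
Y = 574869887/283140 (Y = 2027 + 945107/283140 = 574869887/283140 ≈ 2030.3)
((Y + R(-50, 38))*(13100 - 8937) + 285*30) + 33156 = ((574869887/283140 + 38)*(13100 - 8937) + 285*30) + 33156 = ((585629207/283140)*4163 + 8550) + 33156 = (2437974388741/283140 + 8550) + 33156 = 2440395235741/283140 + 33156 = 2449783025581/283140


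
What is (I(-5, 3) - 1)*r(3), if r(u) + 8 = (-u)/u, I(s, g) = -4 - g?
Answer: 72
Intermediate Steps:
r(u) = -9 (r(u) = -8 + (-u)/u = -8 - 1 = -9)
(I(-5, 3) - 1)*r(3) = ((-4 - 1*3) - 1)*(-9) = ((-4 - 3) - 1)*(-9) = (-7 - 1)*(-9) = -8*(-9) = 72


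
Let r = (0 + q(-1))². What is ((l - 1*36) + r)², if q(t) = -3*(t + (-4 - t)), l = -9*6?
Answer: 2916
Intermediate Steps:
l = -54
q(t) = 12 (q(t) = -3*(-4) = 12)
r = 144 (r = (0 + 12)² = 12² = 144)
((l - 1*36) + r)² = ((-54 - 1*36) + 144)² = ((-54 - 36) + 144)² = (-90 + 144)² = 54² = 2916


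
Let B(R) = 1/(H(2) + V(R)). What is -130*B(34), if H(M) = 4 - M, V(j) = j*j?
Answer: -65/579 ≈ -0.11226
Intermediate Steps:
V(j) = j**2
B(R) = 1/(2 + R**2) (B(R) = 1/((4 - 1*2) + R**2) = 1/((4 - 2) + R**2) = 1/(2 + R**2))
-130*B(34) = -130/(2 + 34**2) = -130/(2 + 1156) = -130/1158 = -130*1/1158 = -65/579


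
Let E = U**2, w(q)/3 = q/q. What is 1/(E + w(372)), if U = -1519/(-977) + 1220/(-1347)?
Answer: 1731906008361/5925295372492 ≈ 0.29229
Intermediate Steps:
w(q) = 3 (w(q) = 3*(q/q) = 3*1 = 3)
U = 854153/1316019 (U = -1519*(-1/977) + 1220*(-1/1347) = 1519/977 - 1220/1347 = 854153/1316019 ≈ 0.64904)
E = 729577347409/1731906008361 (E = (854153/1316019)**2 = 729577347409/1731906008361 ≈ 0.42126)
1/(E + w(372)) = 1/(729577347409/1731906008361 + 3) = 1/(5925295372492/1731906008361) = 1731906008361/5925295372492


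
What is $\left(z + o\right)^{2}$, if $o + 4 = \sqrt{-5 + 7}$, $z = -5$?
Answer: $\left(9 - \sqrt{2}\right)^{2} \approx 57.544$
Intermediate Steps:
$o = -4 + \sqrt{2}$ ($o = -4 + \sqrt{-5 + 7} = -4 + \sqrt{2} \approx -2.5858$)
$\left(z + o\right)^{2} = \left(-5 - \left(4 - \sqrt{2}\right)\right)^{2} = \left(-9 + \sqrt{2}\right)^{2}$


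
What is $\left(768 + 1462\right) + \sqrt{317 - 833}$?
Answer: $2230 + 2 i \sqrt{129} \approx 2230.0 + 22.716 i$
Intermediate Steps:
$\left(768 + 1462\right) + \sqrt{317 - 833} = 2230 + \sqrt{-516} = 2230 + 2 i \sqrt{129}$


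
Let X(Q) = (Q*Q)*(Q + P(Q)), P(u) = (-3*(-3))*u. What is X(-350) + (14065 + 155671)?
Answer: -428580264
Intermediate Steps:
P(u) = 9*u
X(Q) = 10*Q**3 (X(Q) = (Q*Q)*(Q + 9*Q) = Q**2*(10*Q) = 10*Q**3)
X(-350) + (14065 + 155671) = 10*(-350)**3 + (14065 + 155671) = 10*(-42875000) + 169736 = -428750000 + 169736 = -428580264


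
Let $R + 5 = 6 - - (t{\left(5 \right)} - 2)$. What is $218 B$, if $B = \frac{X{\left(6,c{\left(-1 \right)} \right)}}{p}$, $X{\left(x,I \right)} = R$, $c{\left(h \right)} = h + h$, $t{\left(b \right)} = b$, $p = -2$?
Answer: $-436$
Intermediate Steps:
$c{\left(h \right)} = 2 h$
$R = 4$ ($R = -5 + \left(6 - - (5 - 2)\right) = -5 + \left(6 - \left(-1\right) 3\right) = -5 + \left(6 - -3\right) = -5 + \left(6 + 3\right) = -5 + 9 = 4$)
$X{\left(x,I \right)} = 4$
$B = -2$ ($B = \frac{4}{-2} = 4 \left(- \frac{1}{2}\right) = -2$)
$218 B = 218 \left(-2\right) = -436$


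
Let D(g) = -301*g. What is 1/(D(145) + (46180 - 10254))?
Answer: -1/7719 ≈ -0.00012955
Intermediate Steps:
1/(D(145) + (46180 - 10254)) = 1/(-301*145 + (46180 - 10254)) = 1/(-43645 + 35926) = 1/(-7719) = -1/7719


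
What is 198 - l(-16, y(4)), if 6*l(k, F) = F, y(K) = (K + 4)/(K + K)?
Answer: 1187/6 ≈ 197.83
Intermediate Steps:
y(K) = (4 + K)/(2*K) (y(K) = (4 + K)/((2*K)) = (4 + K)*(1/(2*K)) = (4 + K)/(2*K))
l(k, F) = F/6
198 - l(-16, y(4)) = 198 - (½)*(4 + 4)/4/6 = 198 - (½)*(¼)*8/6 = 198 - 1/6 = 198 - 1*⅙ = 198 - ⅙ = 1187/6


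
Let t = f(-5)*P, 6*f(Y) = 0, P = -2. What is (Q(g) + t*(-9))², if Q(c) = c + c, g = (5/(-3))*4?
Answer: 1600/9 ≈ 177.78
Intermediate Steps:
f(Y) = 0 (f(Y) = (⅙)*0 = 0)
g = -20/3 (g = (5*(-⅓))*4 = -5/3*4 = -20/3 ≈ -6.6667)
Q(c) = 2*c
t = 0 (t = 0*(-2) = 0)
(Q(g) + t*(-9))² = (2*(-20/3) + 0*(-9))² = (-40/3 + 0)² = (-40/3)² = 1600/9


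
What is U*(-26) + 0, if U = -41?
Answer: 1066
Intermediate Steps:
U*(-26) + 0 = -41*(-26) + 0 = 1066 + 0 = 1066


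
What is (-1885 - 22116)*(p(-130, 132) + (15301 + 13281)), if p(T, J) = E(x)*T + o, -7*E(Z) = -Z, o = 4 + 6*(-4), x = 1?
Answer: -4795495804/7 ≈ -6.8507e+8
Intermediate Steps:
o = -20 (o = 4 - 24 = -20)
E(Z) = Z/7 (E(Z) = -(-1)*Z/7 = Z/7)
p(T, J) = -20 + T/7 (p(T, J) = ((1/7)*1)*T - 20 = T/7 - 20 = -20 + T/7)
(-1885 - 22116)*(p(-130, 132) + (15301 + 13281)) = (-1885 - 22116)*((-20 + (1/7)*(-130)) + (15301 + 13281)) = -24001*((-20 - 130/7) + 28582) = -24001*(-270/7 + 28582) = -24001*199804/7 = -4795495804/7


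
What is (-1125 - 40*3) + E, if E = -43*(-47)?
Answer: 776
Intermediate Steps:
E = 2021
(-1125 - 40*3) + E = (-1125 - 40*3) + 2021 = (-1125 - 120) + 2021 = -1245 + 2021 = 776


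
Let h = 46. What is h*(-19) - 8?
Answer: -882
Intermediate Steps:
h*(-19) - 8 = 46*(-19) - 8 = -874 - 8 = -882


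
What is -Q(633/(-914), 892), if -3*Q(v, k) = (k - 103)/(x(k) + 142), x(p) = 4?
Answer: 263/146 ≈ 1.8014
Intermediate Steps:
Q(v, k) = 103/438 - k/438 (Q(v, k) = -(k - 103)/(3*(4 + 142)) = -(-103 + k)/(3*146) = -(-103/146 + k/146)/3 = 103/438 - k/438)
-Q(633/(-914), 892) = -(103/438 - 1/438*892) = -(103/438 - 446/219) = -1*(-263/146) = 263/146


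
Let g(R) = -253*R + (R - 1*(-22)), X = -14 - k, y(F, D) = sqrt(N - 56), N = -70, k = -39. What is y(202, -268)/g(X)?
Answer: -3*I*sqrt(14)/6278 ≈ -0.001788*I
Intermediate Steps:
y(F, D) = 3*I*sqrt(14) (y(F, D) = sqrt(-70 - 56) = sqrt(-126) = 3*I*sqrt(14))
X = 25 (X = -14 - 1*(-39) = -14 + 39 = 25)
g(R) = 22 - 252*R (g(R) = -253*R + (R + 22) = -253*R + (22 + R) = 22 - 252*R)
y(202, -268)/g(X) = (3*I*sqrt(14))/(22 - 252*25) = (3*I*sqrt(14))/(22 - 6300) = (3*I*sqrt(14))/(-6278) = (3*I*sqrt(14))*(-1/6278) = -3*I*sqrt(14)/6278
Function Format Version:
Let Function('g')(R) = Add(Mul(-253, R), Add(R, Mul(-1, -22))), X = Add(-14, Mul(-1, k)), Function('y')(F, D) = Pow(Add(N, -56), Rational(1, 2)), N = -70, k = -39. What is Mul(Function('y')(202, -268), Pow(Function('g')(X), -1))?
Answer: Mul(Rational(-3, 6278), I, Pow(14, Rational(1, 2))) ≈ Mul(-0.0017880, I)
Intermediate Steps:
Function('y')(F, D) = Mul(3, I, Pow(14, Rational(1, 2))) (Function('y')(F, D) = Pow(Add(-70, -56), Rational(1, 2)) = Pow(-126, Rational(1, 2)) = Mul(3, I, Pow(14, Rational(1, 2))))
X = 25 (X = Add(-14, Mul(-1, -39)) = Add(-14, 39) = 25)
Function('g')(R) = Add(22, Mul(-252, R)) (Function('g')(R) = Add(Mul(-253, R), Add(R, 22)) = Add(Mul(-253, R), Add(22, R)) = Add(22, Mul(-252, R)))
Mul(Function('y')(202, -268), Pow(Function('g')(X), -1)) = Mul(Mul(3, I, Pow(14, Rational(1, 2))), Pow(Add(22, Mul(-252, 25)), -1)) = Mul(Mul(3, I, Pow(14, Rational(1, 2))), Pow(Add(22, -6300), -1)) = Mul(Mul(3, I, Pow(14, Rational(1, 2))), Pow(-6278, -1)) = Mul(Mul(3, I, Pow(14, Rational(1, 2))), Rational(-1, 6278)) = Mul(Rational(-3, 6278), I, Pow(14, Rational(1, 2)))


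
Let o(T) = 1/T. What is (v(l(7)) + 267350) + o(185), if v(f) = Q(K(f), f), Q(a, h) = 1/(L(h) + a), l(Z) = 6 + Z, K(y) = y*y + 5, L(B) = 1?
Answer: 1731091322/6475 ≈ 2.6735e+5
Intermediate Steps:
K(y) = 5 + y**2 (K(y) = y**2 + 5 = 5 + y**2)
Q(a, h) = 1/(1 + a)
v(f) = 1/(6 + f**2) (v(f) = 1/(1 + (5 + f**2)) = 1/(6 + f**2))
(v(l(7)) + 267350) + o(185) = (1/(6 + (6 + 7)**2) + 267350) + 1/185 = (1/(6 + 13**2) + 267350) + 1/185 = (1/(6 + 169) + 267350) + 1/185 = (1/175 + 267350) + 1/185 = 46786251/175 + 1/185 = 1731091322/6475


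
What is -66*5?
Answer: -330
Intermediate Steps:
-66*5 = -330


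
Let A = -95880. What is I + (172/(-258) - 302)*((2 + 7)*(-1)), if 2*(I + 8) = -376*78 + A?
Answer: -59888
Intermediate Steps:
I = -62612 (I = -8 + (-376*78 - 95880)/2 = -8 + (-29328 - 95880)/2 = -8 + (½)*(-125208) = -8 - 62604 = -62612)
I + (172/(-258) - 302)*((2 + 7)*(-1)) = -62612 + (172/(-258) - 302)*((2 + 7)*(-1)) = -62612 + (172*(-1/258) - 302)*(9*(-1)) = -62612 + (-⅔ - 302)*(-9) = -62612 - 908/3*(-9) = -62612 + 2724 = -59888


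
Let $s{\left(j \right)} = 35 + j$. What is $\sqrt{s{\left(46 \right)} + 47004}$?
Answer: $\sqrt{47085} \approx 216.99$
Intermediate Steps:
$\sqrt{s{\left(46 \right)} + 47004} = \sqrt{\left(35 + 46\right) + 47004} = \sqrt{81 + 47004} = \sqrt{47085}$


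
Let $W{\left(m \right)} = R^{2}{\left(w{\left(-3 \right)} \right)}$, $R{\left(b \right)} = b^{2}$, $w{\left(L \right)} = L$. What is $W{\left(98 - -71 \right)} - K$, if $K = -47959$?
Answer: $48040$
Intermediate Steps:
$W{\left(m \right)} = 81$ ($W{\left(m \right)} = \left(\left(-3\right)^{2}\right)^{2} = 9^{2} = 81$)
$W{\left(98 - -71 \right)} - K = 81 - -47959 = 81 + 47959 = 48040$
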